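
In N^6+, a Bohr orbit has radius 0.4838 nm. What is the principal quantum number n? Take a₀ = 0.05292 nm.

8

r_n = n²a₀/Z ⇒ n² = rZ/a₀ = 0.4838 × 7 / 0.05292 ≈ 63.99
n = 8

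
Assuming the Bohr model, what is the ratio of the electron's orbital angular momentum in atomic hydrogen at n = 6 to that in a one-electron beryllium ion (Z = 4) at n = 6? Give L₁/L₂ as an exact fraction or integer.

1

L = nℏ is independent of Z.
L₁/L₂ = n₁/n₂ = 6/6 = 1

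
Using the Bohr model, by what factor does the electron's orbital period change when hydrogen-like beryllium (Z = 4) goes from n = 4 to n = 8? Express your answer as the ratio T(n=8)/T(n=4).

T ∝ Z^-2 · n^3; with Z fixed, T ∝ n^3.
T(n=8)/T(n=4) = (8/4)^3 = 8

8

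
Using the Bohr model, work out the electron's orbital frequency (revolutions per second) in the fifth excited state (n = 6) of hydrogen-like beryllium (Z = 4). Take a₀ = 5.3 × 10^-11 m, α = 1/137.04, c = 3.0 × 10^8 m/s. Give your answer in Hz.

4.9 × 10^14 Hz

r = n²a₀/Z = 4.8 × 10^-10 m, v = Zαc/n = 1.5 × 10^6 m/s
f = v/(2πr) = 4.9 × 10^14 Hz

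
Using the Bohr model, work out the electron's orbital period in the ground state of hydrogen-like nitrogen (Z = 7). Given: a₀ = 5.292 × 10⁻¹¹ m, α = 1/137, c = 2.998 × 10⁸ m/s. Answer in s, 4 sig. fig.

r = n²a₀/Z = 1²·5.292 × 10⁻¹¹/7 = 7.560 × 10⁻¹² m
v = Zαc/n = 7·0.007299·2.998 × 10⁸/1 = 1.532 × 10⁷ m/s
T = 2πr/v = 3.101 × 10⁻¹⁸ s

3.101 × 10⁻¹⁸ s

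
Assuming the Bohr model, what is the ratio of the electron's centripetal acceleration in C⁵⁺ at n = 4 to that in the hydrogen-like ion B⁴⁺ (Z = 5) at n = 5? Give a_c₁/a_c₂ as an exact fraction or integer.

a_c ∝ Z^3 · n^-4
a_c₁/a_c₂ = (6/5)^3 · (4/5)^-4 = 135/32

135/32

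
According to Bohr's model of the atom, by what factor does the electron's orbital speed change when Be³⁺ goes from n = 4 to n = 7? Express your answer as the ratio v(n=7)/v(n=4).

4/7

v ∝ Z^1 · n^-1; with Z fixed, v ∝ n^-1.
v(n=7)/v(n=4) = (7/4)^-1 = 4/7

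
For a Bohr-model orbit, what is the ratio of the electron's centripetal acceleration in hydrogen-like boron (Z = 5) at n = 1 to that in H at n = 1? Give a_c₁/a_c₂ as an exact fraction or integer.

125

a_c ∝ Z^3 · n^-4
a_c₁/a_c₂ = (5/1)^3 · (1/1)^-4 = 125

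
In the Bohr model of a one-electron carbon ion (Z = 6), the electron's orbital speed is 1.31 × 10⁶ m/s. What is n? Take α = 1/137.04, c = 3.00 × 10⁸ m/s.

v_n = Zαc/n ⇒ n = Zαc/v = 6 × 0.00730 × 3.00 × 10⁸ / 1.31 × 10⁶ ≈ 10.03
n = 10

10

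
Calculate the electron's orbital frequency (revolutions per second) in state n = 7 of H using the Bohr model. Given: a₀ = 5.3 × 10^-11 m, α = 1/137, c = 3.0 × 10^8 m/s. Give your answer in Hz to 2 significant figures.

1.9 × 10^13 Hz

r = n²a₀/Z = 2.6 × 10^-9 m, v = Zαc/n = 3.1 × 10^5 m/s
f = v/(2πr) = 1.9 × 10^13 Hz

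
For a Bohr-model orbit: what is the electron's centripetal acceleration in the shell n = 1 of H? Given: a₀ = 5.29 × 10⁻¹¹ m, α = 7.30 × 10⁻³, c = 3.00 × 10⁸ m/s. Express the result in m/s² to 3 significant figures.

9.07 × 10²² m/s²

r = n²a₀/Z = 5.29 × 10⁻¹¹ m, v = Zαc/n = 2.19 × 10⁶ m/s
a = v²/r = (2.19 × 10⁶)² / 5.29 × 10⁻¹¹ = 9.07 × 10²² m/s²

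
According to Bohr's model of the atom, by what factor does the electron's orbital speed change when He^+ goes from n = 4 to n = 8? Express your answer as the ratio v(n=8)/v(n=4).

1/2

v ∝ Z^1 · n^-1; with Z fixed, v ∝ n^-1.
v(n=8)/v(n=4) = (8/4)^-1 = 1/2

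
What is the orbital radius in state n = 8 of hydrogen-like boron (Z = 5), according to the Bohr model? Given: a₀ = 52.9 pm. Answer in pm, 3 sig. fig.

677 pm

r_n = n²a₀/Z = 8² × 52.9 / 5
    = 64 × 52.9 / 5 = 677 pm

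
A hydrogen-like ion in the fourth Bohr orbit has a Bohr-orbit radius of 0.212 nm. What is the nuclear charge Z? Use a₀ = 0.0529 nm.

r_n = n²a₀/Z ⇒ Z = n²a₀/r = 4² × 0.0529 / 0.212 ≈ 3.99
Z = 4

4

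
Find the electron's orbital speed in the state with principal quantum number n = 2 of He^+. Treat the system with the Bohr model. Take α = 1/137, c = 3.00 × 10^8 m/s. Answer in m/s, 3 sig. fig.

2.19 × 10^6 m/s

v_n = Zαc/n = 2 × 0.00730 × 3.00 × 10^8 / 2
    = 2.19 × 10^6 m/s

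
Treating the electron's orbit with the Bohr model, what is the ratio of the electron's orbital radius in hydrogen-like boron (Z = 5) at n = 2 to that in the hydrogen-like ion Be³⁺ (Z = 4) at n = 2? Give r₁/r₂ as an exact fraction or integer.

r ∝ Z^-1 · n^2
r₁/r₂ = (5/4)^-1 · (2/2)^2 = 4/5

4/5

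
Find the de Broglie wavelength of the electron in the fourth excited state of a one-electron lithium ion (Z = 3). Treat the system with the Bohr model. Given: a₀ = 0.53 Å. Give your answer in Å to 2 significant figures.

The Bohr quantisation condition is nλ = 2πr_n.
r_n = n²a₀/Z = 4.4 Å
λ = 2πr_n/n = 2π·4.4/5 = 5.6 Å

5.6 Å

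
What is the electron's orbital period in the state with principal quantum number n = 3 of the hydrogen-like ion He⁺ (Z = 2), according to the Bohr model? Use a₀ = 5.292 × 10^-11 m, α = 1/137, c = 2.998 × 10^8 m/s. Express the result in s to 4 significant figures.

r = n²a₀/Z = 3²·5.292 × 10^-11/2 = 2.381 × 10^-10 m
v = Zαc/n = 2·0.007299·2.998 × 10^8/3 = 1.459 × 10^6 m/s
T = 2πr/v = 1.026 × 10^-15 s

1.026 × 10^-15 s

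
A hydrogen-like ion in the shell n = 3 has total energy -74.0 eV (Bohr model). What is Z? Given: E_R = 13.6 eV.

7

E_n = −E_R Z²/n² ⇒ Z² = −E_n n²/E_R = 74.0 × 3² / 13.6 ≈ 48.97
Z = 7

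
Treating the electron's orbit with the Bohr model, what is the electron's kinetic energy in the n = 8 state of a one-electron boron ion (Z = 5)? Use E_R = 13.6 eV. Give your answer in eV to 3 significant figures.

5.31 eV

For a Coulomb orbit the virial theorem gives K = −E_n.
E_n = −E_R·Z²/n², so K = E_R·Z²/n² = 13.6 × 5²/8² = 5.31 eV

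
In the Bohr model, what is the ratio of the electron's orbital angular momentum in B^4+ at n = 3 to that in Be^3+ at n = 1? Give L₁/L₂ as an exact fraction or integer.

L = nℏ is independent of Z.
L₁/L₂ = n₁/n₂ = 3/1 = 3

3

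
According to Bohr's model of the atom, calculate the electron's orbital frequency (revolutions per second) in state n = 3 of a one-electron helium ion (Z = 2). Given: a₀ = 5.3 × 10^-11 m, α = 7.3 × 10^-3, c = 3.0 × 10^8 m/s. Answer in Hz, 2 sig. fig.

9.7 × 10^14 Hz

r = n²a₀/Z = 2.4 × 10^-10 m, v = Zαc/n = 1.5 × 10^6 m/s
f = v/(2πr) = 9.7 × 10^14 Hz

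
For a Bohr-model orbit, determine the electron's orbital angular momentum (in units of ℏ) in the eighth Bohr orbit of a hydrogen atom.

L_n = nℏ, so L/ℏ = n = 8.

8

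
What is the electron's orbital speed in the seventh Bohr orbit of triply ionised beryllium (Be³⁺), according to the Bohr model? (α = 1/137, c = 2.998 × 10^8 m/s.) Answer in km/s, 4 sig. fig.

1250 km/s

v_n = Zαc/n = 4 × 0.007299 × 2.998 × 10^8 / 7
    = 1250 km/s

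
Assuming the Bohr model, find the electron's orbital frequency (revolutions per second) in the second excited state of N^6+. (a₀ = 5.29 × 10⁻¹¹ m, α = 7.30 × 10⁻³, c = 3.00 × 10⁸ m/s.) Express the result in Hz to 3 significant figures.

r = n²a₀/Z = 6.80 × 10⁻¹¹ m, v = Zαc/n = 5.11 × 10⁶ m/s
f = v/(2πr) = 1.20 × 10¹⁶ Hz

1.20 × 10¹⁶ Hz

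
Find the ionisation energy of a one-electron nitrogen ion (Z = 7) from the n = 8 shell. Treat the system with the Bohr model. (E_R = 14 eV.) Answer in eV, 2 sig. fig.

E_n = −E_R·Z²/n² = −14 × 7²/8² eV = -11 eV
Ionisation energy = −E_n = 11 eV

11 eV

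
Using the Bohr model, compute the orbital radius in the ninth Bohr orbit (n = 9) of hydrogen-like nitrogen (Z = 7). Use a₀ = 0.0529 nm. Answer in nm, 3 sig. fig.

0.612 nm

r_n = n²a₀/Z = 9² × 0.0529 / 7
    = 81 × 0.0529 / 7 = 0.612 nm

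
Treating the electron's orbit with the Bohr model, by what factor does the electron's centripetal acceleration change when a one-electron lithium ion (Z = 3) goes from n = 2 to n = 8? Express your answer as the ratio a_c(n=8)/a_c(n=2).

a_c ∝ Z^3 · n^-4; with Z fixed, a_c ∝ n^-4.
a_c(n=8)/a_c(n=2) = (8/2)^-4 = 1/256

1/256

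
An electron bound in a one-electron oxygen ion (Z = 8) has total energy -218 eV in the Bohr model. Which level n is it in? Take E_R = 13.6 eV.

2

E_n = −E_R Z²/n² ⇒ n² = E_R Z²/(−E_n) = 13.6 × 8² / 218 ≈ 3.99
n = 2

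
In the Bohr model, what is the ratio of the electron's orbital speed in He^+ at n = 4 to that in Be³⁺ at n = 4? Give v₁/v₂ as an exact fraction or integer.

1/2

v ∝ Z^1 · n^-1
v₁/v₂ = (2/4)^1 · (4/4)^-1 = 1/2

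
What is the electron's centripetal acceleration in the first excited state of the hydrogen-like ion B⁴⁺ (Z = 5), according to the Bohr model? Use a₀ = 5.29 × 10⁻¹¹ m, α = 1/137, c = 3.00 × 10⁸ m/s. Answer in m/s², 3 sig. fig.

r = n²a₀/Z = 4.23 × 10⁻¹¹ m, v = Zαc/n = 5.47 × 10⁶ m/s
a = v²/r = (5.47 × 10⁶)² / 4.23 × 10⁻¹¹ = 7.08 × 10²³ m/s²

7.08 × 10²³ m/s²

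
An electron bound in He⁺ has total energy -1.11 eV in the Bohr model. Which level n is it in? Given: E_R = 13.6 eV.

7

E_n = −E_R Z²/n² ⇒ n² = E_R Z²/(−E_n) = 13.6 × 2² / 1.11 ≈ 49.01
n = 7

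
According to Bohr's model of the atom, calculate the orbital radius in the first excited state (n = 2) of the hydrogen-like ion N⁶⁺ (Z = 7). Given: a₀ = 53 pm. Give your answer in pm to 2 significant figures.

30 pm

r_n = n²a₀/Z = 2² × 53 / 7
    = 4 × 53 / 7 = 30 pm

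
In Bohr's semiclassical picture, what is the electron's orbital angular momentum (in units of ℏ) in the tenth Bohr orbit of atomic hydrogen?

10

L_n = nℏ, so L/ℏ = n = 10.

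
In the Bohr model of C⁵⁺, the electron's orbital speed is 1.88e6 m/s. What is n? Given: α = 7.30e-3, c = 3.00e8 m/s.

7

v_n = Zαc/n ⇒ n = Zαc/v = 6 × 0.00730 × 3.00e8 / 1.88e6 ≈ 6.99
n = 7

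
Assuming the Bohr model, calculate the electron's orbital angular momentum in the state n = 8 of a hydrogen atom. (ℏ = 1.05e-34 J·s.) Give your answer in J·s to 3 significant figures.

L_n = nℏ = 8 × 1.05e-34 = 8.40e-34 J·s

8.40e-34 J·s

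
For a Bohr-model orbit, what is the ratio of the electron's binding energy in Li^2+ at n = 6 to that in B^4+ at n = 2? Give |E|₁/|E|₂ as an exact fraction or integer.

|E| ∝ Z^2 · n^-2
|E|₁/|E|₂ = (3/5)^2 · (6/2)^-2 = 1/25

1/25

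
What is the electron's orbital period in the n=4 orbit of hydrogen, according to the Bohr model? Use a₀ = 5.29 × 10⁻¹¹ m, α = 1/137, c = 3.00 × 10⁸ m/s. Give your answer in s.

r = n²a₀/Z = 4²·5.29 × 10⁻¹¹/1 = 8.46 × 10⁻¹⁰ m
v = Zαc/n = 1·0.00730·3.00 × 10⁸/4 = 5.47 × 10⁵ m/s
T = 2πr/v = 9.71 × 10⁻¹⁵ s

9.71 × 10⁻¹⁵ s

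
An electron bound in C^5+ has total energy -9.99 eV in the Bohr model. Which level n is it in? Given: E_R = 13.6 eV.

E_n = −E_R Z²/n² ⇒ n² = E_R Z²/(−E_n) = 13.6 × 6² / 9.99 ≈ 49.01
n = 7

7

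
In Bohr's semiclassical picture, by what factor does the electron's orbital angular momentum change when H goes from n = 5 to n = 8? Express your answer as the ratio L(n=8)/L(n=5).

L = nℏ depends only on n, so L ∝ n.
L(n=8)/L(n=5) = (8/5)^1 = 8/5

8/5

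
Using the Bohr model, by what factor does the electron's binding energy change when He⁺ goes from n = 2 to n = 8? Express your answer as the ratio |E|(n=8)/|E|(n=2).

|E| ∝ Z^2 · n^-2; with Z fixed, |E| ∝ n^-2.
|E|(n=8)/|E|(n=2) = (8/2)^-2 = 1/16

1/16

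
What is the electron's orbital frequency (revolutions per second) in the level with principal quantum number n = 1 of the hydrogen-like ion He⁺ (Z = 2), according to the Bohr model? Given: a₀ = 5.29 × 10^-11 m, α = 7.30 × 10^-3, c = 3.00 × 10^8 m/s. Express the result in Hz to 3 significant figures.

2.64 × 10^16 Hz

r = n²a₀/Z = 2.65 × 10^-11 m, v = Zαc/n = 4.38 × 10^6 m/s
f = v/(2πr) = 2.64 × 10^16 Hz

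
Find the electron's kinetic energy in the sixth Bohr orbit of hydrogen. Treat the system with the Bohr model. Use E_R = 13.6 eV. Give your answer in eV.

0.378 eV

For a Coulomb orbit the virial theorem gives K = −E_n.
E_n = −E_R·Z²/n², so K = E_R·Z²/n² = 13.6 × 1²/6² = 0.378 eV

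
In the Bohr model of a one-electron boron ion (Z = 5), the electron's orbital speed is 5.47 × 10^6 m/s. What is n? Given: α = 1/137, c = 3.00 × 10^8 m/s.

v_n = Zαc/n ⇒ n = Zαc/v = 5 × 0.00730 × 3.00 × 10^8 / 5.47 × 10^6 ≈ 2.00
n = 2

2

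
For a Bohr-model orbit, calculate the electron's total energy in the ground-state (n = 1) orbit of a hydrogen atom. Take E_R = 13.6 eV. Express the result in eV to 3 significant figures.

-13.6 eV

E_n = −E_R·Z²/n² = −13.6 × 1²/1² = -13.6 eV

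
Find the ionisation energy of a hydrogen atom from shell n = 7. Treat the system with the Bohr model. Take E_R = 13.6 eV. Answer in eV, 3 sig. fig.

E_n = −E_R·Z²/n² = −13.6 × 1²/7² eV = -0.278 eV
Ionisation energy = −E_n = 0.278 eV

0.278 eV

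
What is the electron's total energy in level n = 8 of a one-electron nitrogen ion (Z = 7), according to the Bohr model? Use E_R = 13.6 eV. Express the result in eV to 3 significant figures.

-10.4 eV

E_n = −E_R·Z²/n² = −13.6 × 7²/8² = -10.4 eV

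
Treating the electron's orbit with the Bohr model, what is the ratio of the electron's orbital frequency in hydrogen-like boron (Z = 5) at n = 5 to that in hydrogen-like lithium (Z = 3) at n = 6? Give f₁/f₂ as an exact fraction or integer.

24/5

f ∝ Z^2 · n^-3
f₁/f₂ = (5/3)^2 · (5/6)^-3 = 24/5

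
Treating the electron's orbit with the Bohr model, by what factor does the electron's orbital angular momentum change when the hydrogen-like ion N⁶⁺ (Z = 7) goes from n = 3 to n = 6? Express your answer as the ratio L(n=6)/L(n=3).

L = nℏ depends only on n, so L ∝ n.
L(n=6)/L(n=3) = (6/3)^1 = 2

2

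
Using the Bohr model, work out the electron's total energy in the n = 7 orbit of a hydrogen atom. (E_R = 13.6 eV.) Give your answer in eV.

E_n = −E_R·Z²/n² = −13.6 × 1²/7² = -0.278 eV

-0.278 eV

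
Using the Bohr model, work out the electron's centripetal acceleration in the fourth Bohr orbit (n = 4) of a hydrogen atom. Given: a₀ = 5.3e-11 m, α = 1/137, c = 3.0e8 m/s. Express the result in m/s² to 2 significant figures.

r = n²a₀/Z = 8.5e-10 m, v = Zαc/n = 5.5e5 m/s
a = v²/r = (5.5e5)² / 8.5e-10 = 3.5e20 m/s²

3.5e20 m/s²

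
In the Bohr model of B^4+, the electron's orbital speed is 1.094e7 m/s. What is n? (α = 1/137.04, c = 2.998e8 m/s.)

v_n = Zαc/n ⇒ n = Zαc/v = 5 × 0.007297 × 2.998e8 / 1.094e7 ≈ 1.00
n = 1

1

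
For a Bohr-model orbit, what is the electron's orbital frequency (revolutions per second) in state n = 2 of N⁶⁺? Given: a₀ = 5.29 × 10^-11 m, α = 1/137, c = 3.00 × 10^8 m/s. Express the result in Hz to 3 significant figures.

4.04 × 10^16 Hz

r = n²a₀/Z = 3.02 × 10^-11 m, v = Zαc/n = 7.66 × 10^6 m/s
f = v/(2πr) = 4.04 × 10^16 Hz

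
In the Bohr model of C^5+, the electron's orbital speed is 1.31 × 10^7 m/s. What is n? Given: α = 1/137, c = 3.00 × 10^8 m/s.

v_n = Zαc/n ⇒ n = Zαc/v = 6 × 0.00730 × 3.00 × 10^8 / 1.31 × 10^7 ≈ 1.00
n = 1

1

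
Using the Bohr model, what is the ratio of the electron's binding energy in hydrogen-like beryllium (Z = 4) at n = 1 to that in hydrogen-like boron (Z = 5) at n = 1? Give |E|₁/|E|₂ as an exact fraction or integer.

|E| ∝ Z^2 · n^-2
|E|₁/|E|₂ = (4/5)^2 · (1/1)^-2 = 16/25

16/25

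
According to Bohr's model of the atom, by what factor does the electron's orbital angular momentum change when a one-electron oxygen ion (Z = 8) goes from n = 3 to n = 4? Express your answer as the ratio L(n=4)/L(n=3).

4/3

L = nℏ depends only on n, so L ∝ n.
L(n=4)/L(n=3) = (4/3)^1 = 4/3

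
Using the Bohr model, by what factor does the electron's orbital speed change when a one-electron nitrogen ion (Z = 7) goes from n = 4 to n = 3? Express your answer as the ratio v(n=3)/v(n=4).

4/3

v ∝ Z^1 · n^-1; with Z fixed, v ∝ n^-1.
v(n=3)/v(n=4) = (3/4)^-1 = 4/3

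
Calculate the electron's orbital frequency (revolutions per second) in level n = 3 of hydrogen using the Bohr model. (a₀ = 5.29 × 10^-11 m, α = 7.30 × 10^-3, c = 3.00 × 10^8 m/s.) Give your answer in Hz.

2.44 × 10^14 Hz

r = n²a₀/Z = 4.76 × 10^-10 m, v = Zαc/n = 7.30 × 10^5 m/s
f = v/(2πr) = 2.44 × 10^14 Hz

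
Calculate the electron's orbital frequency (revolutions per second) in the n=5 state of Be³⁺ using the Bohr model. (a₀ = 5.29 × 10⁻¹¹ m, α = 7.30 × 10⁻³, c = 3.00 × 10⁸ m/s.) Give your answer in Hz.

8.43 × 10¹⁴ Hz

r = n²a₀/Z = 3.31 × 10⁻¹⁰ m, v = Zαc/n = 1.75 × 10⁶ m/s
f = v/(2πr) = 8.43 × 10¹⁴ Hz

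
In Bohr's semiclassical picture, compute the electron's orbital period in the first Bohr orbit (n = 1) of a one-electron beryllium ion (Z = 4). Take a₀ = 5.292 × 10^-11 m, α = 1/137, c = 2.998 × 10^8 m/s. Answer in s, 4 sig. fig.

9.497 × 10^-18 s

r = n²a₀/Z = 1²·5.292 × 10^-11/4 = 1.323 × 10^-11 m
v = Zαc/n = 4·0.007299·2.998 × 10^8/1 = 8.753 × 10^6 m/s
T = 2πr/v = 9.497 × 10^-18 s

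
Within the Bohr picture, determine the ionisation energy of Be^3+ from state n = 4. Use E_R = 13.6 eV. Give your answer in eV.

13.6 eV

E_n = −E_R·Z²/n² = −13.6 × 4²/4² eV = -13.6 eV
Ionisation energy = −E_n = 13.6 eV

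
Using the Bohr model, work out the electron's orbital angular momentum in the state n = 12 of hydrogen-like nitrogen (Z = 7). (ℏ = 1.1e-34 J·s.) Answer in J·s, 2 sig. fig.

L_n = nℏ = 12 × 1.1e-34 = 1.3e-33 J·s

1.3e-33 J·s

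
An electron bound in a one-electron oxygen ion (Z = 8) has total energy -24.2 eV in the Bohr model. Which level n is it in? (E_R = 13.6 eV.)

6

E_n = −E_R Z²/n² ⇒ n² = E_R Z²/(−E_n) = 13.6 × 8² / 24.2 ≈ 35.97
n = 6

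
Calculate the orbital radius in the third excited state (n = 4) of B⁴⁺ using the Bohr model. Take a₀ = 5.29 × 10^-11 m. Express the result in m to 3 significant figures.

1.69 × 10^-10 m

r_n = n²a₀/Z = 4² × 5.29 × 10^-11 / 5
    = 16 × 5.29 × 10^-11 / 5 = 1.69 × 10^-10 m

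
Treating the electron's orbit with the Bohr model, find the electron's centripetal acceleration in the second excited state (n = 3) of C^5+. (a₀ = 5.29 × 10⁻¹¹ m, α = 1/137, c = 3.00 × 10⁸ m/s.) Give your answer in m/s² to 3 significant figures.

r = n²a₀/Z = 7.94 × 10⁻¹¹ m, v = Zαc/n = 4.38 × 10⁶ m/s
a = v²/r = (4.38 × 10⁶)² / 7.94 × 10⁻¹¹ = 2.42 × 10²³ m/s²

2.42 × 10²³ m/s²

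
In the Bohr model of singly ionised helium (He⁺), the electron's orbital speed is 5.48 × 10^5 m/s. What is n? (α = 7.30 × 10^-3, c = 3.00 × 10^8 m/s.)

8

v_n = Zαc/n ⇒ n = Zαc/v = 2 × 0.00730 × 3.00 × 10^8 / 5.48 × 10^5 ≈ 7.99
n = 8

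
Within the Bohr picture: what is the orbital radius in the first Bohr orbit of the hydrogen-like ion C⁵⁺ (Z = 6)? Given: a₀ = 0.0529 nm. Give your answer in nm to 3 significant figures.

0.00882 nm

r_n = n²a₀/Z = 1² × 0.0529 / 6
    = 1 × 0.0529 / 6 = 0.00882 nm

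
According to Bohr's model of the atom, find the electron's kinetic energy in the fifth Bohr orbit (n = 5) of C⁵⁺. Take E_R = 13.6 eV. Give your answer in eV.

19.6 eV

For a Coulomb orbit the virial theorem gives K = −E_n.
E_n = −E_R·Z²/n², so K = E_R·Z²/n² = 13.6 × 6²/5² = 19.6 eV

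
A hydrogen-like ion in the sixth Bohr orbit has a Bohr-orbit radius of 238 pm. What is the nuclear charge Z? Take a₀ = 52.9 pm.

8

r_n = n²a₀/Z ⇒ Z = n²a₀/r = 6² × 52.9 / 238 ≈ 8.00
Z = 8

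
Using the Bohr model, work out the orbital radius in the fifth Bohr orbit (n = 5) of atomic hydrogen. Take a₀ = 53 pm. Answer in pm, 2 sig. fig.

r_n = n²a₀/Z = 5² × 53 / 1
    = 25 × 53 / 1 = 1300 pm

1300 pm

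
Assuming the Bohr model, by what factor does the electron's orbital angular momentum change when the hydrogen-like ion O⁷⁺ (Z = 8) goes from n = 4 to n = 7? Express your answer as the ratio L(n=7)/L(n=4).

L = nℏ depends only on n, so L ∝ n.
L(n=7)/L(n=4) = (7/4)^1 = 7/4

7/4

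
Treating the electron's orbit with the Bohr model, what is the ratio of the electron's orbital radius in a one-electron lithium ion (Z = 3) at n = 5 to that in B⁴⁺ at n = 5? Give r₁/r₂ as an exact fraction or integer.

r ∝ Z^-1 · n^2
r₁/r₂ = (3/5)^-1 · (5/5)^2 = 5/3

5/3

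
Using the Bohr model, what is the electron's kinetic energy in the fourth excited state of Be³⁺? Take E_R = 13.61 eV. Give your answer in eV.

For a Coulomb orbit the virial theorem gives K = −E_n.
E_n = −E_R·Z²/n², so K = E_R·Z²/n² = 13.61 × 4²/5² = 8.710 eV

8.710 eV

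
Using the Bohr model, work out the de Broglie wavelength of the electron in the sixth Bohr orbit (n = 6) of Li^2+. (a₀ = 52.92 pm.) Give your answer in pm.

665.0 pm

The Bohr quantisation condition is nλ = 2πr_n.
r_n = n²a₀/Z = 635.0 pm
λ = 2πr_n/n = 2π·635.0/6 = 665.0 pm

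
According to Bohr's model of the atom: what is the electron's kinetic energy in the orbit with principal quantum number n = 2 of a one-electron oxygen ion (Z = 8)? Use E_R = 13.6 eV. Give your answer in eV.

218 eV

For a Coulomb orbit the virial theorem gives K = −E_n.
E_n = −E_R·Z²/n², so K = E_R·Z²/n² = 13.6 × 8²/2² = 218 eV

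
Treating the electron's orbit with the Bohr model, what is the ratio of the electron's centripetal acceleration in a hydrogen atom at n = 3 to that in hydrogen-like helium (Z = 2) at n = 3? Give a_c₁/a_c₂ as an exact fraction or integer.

1/8

a_c ∝ Z^3 · n^-4
a_c₁/a_c₂ = (1/2)^3 · (3/3)^-4 = 1/8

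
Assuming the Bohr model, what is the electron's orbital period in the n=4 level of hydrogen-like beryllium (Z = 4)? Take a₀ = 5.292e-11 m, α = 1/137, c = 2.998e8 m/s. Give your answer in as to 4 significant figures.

r = n²a₀/Z = 4²·5.292e-11/4 = 2.117e-10 m
v = Zαc/n = 4·0.007299·2.998e8/4 = 2.188e6 m/s
T = 2πr/v = 6.078e-16 s = 607.8 as

607.8 as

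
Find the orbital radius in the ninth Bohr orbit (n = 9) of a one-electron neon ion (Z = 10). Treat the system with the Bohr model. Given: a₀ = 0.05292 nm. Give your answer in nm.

r_n = n²a₀/Z = 9² × 0.05292 / 10
    = 81 × 0.05292 / 10 = 0.4287 nm

0.4287 nm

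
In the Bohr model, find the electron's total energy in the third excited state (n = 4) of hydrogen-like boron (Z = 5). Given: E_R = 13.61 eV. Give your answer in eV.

-21.27 eV

E_n = −E_R·Z²/n² = −13.61 × 5²/4² = -21.27 eV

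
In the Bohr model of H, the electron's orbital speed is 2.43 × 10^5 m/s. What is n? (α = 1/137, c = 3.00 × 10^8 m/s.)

9

v_n = Zαc/n ⇒ n = Zαc/v = 1 × 0.00730 × 3.00 × 10^8 / 2.43 × 10^5 ≈ 9.01
n = 9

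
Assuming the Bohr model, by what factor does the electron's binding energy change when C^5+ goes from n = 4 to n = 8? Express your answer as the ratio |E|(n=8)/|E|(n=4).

1/4

|E| ∝ Z^2 · n^-2; with Z fixed, |E| ∝ n^-2.
|E|(n=8)/|E|(n=4) = (8/4)^-2 = 1/4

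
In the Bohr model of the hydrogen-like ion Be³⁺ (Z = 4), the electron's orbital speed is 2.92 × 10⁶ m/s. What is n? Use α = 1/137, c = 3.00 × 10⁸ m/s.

v_n = Zαc/n ⇒ n = Zαc/v = 4 × 0.00730 × 3.00 × 10⁸ / 2.92 × 10⁶ ≈ 3.00
n = 3

3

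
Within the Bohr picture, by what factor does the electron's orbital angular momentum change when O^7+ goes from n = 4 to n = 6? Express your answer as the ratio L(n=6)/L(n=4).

3/2

L = nℏ depends only on n, so L ∝ n.
L(n=6)/L(n=4) = (6/4)^1 = 3/2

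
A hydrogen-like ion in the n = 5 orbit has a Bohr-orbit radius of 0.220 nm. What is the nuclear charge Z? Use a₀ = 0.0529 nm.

6

r_n = n²a₀/Z ⇒ Z = n²a₀/r = 5² × 0.0529 / 0.220 ≈ 6.01
Z = 6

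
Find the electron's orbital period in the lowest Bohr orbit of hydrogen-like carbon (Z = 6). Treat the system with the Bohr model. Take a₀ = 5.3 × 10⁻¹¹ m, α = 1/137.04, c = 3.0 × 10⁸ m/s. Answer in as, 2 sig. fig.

r = n²a₀/Z = 1²·5.3 × 10⁻¹¹/6 = 8.8 × 10⁻¹² m
v = Zαc/n = 6·0.0073·3.0 × 10⁸/1 = 1.3 × 10⁷ m/s
T = 2πr/v = 4.2 × 10⁻¹⁸ s = 4.2 as

4.2 as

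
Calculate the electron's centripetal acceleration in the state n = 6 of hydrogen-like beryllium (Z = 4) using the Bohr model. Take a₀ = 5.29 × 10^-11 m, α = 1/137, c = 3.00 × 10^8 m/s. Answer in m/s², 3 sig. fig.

r = n²a₀/Z = 4.76 × 10^-10 m, v = Zαc/n = 1.46 × 10^6 m/s
a = v²/r = (1.46 × 10^6)² / 4.76 × 10^-10 = 4.48 × 10^21 m/s²

4.48 × 10^21 m/s²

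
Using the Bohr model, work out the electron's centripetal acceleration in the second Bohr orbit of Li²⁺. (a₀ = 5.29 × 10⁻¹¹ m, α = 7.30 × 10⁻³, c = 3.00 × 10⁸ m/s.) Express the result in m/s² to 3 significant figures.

r = n²a₀/Z = 7.05 × 10⁻¹¹ m, v = Zαc/n = 3.29 × 10⁶ m/s
a = v²/r = (3.29 × 10⁶)² / 7.05 × 10⁻¹¹ = 1.53 × 10²³ m/s²

1.53 × 10²³ m/s²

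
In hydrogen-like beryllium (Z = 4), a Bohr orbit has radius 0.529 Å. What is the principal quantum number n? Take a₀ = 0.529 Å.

r_n = n²a₀/Z ⇒ n² = rZ/a₀ = 0.529 × 4 / 0.529 ≈ 4.00
n = 2

2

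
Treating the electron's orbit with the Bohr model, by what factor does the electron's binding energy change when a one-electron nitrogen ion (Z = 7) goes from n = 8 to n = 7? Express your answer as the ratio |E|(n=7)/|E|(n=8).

64/49

|E| ∝ Z^2 · n^-2; with Z fixed, |E| ∝ n^-2.
|E|(n=7)/|E|(n=8) = (7/8)^-2 = 64/49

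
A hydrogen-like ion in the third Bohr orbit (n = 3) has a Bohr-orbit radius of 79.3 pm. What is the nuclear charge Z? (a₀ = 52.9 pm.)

r_n = n²a₀/Z ⇒ Z = n²a₀/r = 3² × 52.9 / 79.3 ≈ 6.00
Z = 6

6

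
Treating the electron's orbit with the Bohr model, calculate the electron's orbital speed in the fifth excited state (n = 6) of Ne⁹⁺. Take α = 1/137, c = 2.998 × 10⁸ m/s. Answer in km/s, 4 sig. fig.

3647 km/s

v_n = Zαc/n = 10 × 0.007299 × 2.998 × 10⁸ / 6
    = 3647 km/s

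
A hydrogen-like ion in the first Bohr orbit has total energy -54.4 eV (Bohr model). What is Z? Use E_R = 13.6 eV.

E_n = −E_R Z²/n² ⇒ Z² = −E_n n²/E_R = 54.4 × 1² / 13.6 ≈ 4.00
Z = 2

2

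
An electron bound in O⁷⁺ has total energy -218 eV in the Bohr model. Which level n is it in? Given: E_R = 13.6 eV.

2

E_n = −E_R Z²/n² ⇒ n² = E_R Z²/(−E_n) = 13.6 × 8² / 218 ≈ 3.99
n = 2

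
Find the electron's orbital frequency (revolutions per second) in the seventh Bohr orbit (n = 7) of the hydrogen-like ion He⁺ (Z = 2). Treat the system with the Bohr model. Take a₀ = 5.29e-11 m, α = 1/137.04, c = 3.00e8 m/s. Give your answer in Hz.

r = n²a₀/Z = 1.30e-9 m, v = Zαc/n = 6.25e5 m/s
f = v/(2πr) = 7.68e13 Hz

7.68e13 Hz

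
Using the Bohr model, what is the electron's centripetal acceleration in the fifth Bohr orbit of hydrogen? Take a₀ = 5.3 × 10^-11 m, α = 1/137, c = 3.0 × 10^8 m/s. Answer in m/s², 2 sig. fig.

1.4 × 10^20 m/s²

r = n²a₀/Z = 1.3 × 10^-9 m, v = Zαc/n = 4.4 × 10^5 m/s
a = v²/r = (4.4 × 10^5)² / 1.3 × 10^-9 = 1.4 × 10^20 m/s²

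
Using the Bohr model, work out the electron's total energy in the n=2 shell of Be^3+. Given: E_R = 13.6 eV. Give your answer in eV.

-54.4 eV

E_n = −E_R·Z²/n² = −13.6 × 4²/2² = -54.4 eV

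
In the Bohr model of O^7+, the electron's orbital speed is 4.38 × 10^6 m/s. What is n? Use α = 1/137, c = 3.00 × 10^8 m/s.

v_n = Zαc/n ⇒ n = Zαc/v = 8 × 0.00730 × 3.00 × 10^8 / 4.38 × 10^6 ≈ 4.00
n = 4

4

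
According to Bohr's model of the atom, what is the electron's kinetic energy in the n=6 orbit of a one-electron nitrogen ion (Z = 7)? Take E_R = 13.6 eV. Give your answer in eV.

18.5 eV

For a Coulomb orbit the virial theorem gives K = −E_n.
E_n = −E_R·Z²/n², so K = E_R·Z²/n² = 13.6 × 7²/6² = 18.5 eV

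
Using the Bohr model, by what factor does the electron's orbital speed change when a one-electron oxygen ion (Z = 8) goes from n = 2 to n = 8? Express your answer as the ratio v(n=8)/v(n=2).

v ∝ Z^1 · n^-1; with Z fixed, v ∝ n^-1.
v(n=8)/v(n=2) = (8/2)^-1 = 1/4

1/4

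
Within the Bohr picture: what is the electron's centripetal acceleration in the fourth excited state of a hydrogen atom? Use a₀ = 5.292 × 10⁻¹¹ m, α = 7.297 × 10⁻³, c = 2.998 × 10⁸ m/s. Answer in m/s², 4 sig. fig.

r = n²a₀/Z = 1.323 × 10⁻⁹ m, v = Zαc/n = 4.375 × 10⁵ m/s
a = v²/r = (4.375 × 10⁵)² / 1.323 × 10⁻⁹ = 1.447 × 10²⁰ m/s²

1.447 × 10²⁰ m/s²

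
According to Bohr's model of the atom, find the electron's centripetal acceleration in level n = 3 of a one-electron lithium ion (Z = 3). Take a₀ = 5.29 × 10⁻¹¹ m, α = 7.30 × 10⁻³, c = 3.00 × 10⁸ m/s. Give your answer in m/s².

3.02 × 10²² m/s²

r = n²a₀/Z = 1.59 × 10⁻¹⁰ m, v = Zαc/n = 2.19 × 10⁶ m/s
a = v²/r = (2.19 × 10⁶)² / 1.59 × 10⁻¹⁰ = 3.02 × 10²² m/s²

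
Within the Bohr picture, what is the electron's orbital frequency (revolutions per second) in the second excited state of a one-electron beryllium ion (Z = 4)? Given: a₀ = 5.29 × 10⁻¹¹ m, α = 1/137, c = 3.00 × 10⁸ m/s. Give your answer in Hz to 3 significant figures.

3.90 × 10¹⁵ Hz

r = n²a₀/Z = 1.19 × 10⁻¹⁰ m, v = Zαc/n = 2.92 × 10⁶ m/s
f = v/(2πr) = 3.90 × 10¹⁵ Hz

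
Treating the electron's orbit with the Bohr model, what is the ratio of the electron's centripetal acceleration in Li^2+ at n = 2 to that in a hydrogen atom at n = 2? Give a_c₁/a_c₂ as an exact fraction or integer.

27

a_c ∝ Z^3 · n^-4
a_c₁/a_c₂ = (3/1)^3 · (2/2)^-4 = 27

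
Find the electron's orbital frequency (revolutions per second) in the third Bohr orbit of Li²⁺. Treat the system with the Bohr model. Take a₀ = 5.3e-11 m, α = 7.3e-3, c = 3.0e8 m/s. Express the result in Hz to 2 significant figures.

2.2e15 Hz

r = n²a₀/Z = 1.6e-10 m, v = Zαc/n = 2.2e6 m/s
f = v/(2πr) = 2.2e15 Hz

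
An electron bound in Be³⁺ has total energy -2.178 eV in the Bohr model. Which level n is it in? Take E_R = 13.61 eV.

10

E_n = −E_R Z²/n² ⇒ n² = E_R Z²/(−E_n) = 13.61 × 4² / 2.178 ≈ 99.98
n = 10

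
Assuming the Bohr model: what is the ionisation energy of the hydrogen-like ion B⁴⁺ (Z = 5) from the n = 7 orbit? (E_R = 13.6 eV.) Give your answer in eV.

E_n = −E_R·Z²/n² = −13.6 × 5²/7² eV = -6.94 eV
Ionisation energy = −E_n = 6.94 eV

6.94 eV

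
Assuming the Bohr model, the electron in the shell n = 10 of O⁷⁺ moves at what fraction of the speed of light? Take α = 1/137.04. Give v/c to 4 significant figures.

v_n = Zαc/n, so v/c = Zα/n = 8 × 0.007297 / 10 = 0.005838

0.005838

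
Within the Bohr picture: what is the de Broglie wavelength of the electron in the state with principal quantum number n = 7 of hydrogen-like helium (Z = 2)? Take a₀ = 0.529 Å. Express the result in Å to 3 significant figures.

The Bohr quantisation condition is nλ = 2πr_n.
r_n = n²a₀/Z = 13.0 Å
λ = 2πr_n/n = 2π·13.0/7 = 11.6 Å

11.6 Å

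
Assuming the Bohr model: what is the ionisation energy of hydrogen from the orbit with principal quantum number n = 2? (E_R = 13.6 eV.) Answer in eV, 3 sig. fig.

E_n = −E_R·Z²/n² = −13.6 × 1²/2² eV = -3.40 eV
Ionisation energy = −E_n = 3.40 eV

3.40 eV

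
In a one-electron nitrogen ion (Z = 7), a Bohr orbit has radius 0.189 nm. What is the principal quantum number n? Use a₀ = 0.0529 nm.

5

r_n = n²a₀/Z ⇒ n² = rZ/a₀ = 0.189 × 7 / 0.0529 ≈ 25.01
n = 5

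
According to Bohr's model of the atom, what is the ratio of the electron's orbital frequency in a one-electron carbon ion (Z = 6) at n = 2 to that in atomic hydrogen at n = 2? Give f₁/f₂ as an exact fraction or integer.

36

f ∝ Z^2 · n^-3
f₁/f₂ = (6/1)^2 · (2/2)^-3 = 36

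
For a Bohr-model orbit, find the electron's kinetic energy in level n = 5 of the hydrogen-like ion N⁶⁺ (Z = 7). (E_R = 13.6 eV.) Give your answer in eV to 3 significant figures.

For a Coulomb orbit the virial theorem gives K = −E_n.
E_n = −E_R·Z²/n², so K = E_R·Z²/n² = 13.6 × 7²/5² = 26.7 eV

26.7 eV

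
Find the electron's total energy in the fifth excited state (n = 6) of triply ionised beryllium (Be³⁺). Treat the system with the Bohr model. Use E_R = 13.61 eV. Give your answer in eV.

-6.049 eV

E_n = −E_R·Z²/n² = −13.61 × 4²/6² = -6.049 eV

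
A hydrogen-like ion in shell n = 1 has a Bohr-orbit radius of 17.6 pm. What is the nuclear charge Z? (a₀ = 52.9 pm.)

3

r_n = n²a₀/Z ⇒ Z = n²a₀/r = 1² × 52.9 / 17.6 ≈ 3.01
Z = 3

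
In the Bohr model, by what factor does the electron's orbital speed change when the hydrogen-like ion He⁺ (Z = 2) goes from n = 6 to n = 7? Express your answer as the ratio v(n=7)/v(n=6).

6/7

v ∝ Z^1 · n^-1; with Z fixed, v ∝ n^-1.
v(n=7)/v(n=6) = (7/6)^-1 = 6/7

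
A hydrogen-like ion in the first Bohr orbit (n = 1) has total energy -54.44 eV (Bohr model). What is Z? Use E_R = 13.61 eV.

2

E_n = −E_R Z²/n² ⇒ Z² = −E_n n²/E_R = 54.44 × 1² / 13.61 ≈ 4.00
Z = 2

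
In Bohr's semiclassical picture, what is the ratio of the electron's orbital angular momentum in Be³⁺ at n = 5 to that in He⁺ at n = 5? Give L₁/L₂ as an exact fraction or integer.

L = nℏ is independent of Z.
L₁/L₂ = n₁/n₂ = 5/5 = 1

1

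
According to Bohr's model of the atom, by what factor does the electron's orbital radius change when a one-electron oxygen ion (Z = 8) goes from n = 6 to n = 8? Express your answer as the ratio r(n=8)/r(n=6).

r ∝ Z^-1 · n^2; with Z fixed, r ∝ n^2.
r(n=8)/r(n=6) = (8/6)^2 = 16/9

16/9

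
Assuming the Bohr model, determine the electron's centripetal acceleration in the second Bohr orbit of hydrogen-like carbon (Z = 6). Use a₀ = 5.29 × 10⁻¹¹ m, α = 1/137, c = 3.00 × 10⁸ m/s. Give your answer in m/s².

r = n²a₀/Z = 3.53 × 10⁻¹¹ m, v = Zαc/n = 6.57 × 10⁶ m/s
a = v²/r = (6.57 × 10⁶)² / 3.53 × 10⁻¹¹ = 1.22 × 10²⁴ m/s²

1.22 × 10²⁴ m/s²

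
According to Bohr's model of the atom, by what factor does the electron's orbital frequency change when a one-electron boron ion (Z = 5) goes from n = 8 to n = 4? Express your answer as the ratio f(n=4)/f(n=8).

f ∝ Z^2 · n^-3; with Z fixed, f ∝ n^-3.
f(n=4)/f(n=8) = (4/8)^-3 = 8

8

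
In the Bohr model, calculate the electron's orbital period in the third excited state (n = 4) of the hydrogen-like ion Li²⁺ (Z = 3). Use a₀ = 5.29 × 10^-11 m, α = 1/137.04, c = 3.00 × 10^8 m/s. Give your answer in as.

r = n²a₀/Z = 4²·5.29 × 10^-11/3 = 2.82 × 10^-10 m
v = Zαc/n = 3·0.00730·3.00 × 10^8/4 = 1.64 × 10^6 m/s
T = 2πr/v = 1.08 × 10^-15 s = 1080 as

1080 as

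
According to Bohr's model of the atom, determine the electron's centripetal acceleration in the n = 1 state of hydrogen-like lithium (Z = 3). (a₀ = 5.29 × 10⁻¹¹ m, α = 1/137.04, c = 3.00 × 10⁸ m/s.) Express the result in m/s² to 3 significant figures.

r = n²a₀/Z = 1.76 × 10⁻¹¹ m, v = Zαc/n = 6.57 × 10⁶ m/s
a = v²/r = (6.57 × 10⁶)² / 1.76 × 10⁻¹¹ = 2.45 × 10²⁴ m/s²

2.45 × 10²⁴ m/s²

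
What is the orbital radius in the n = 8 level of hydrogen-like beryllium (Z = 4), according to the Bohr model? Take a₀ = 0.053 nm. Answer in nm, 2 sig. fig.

r_n = n²a₀/Z = 8² × 0.053 / 4
    = 64 × 0.053 / 4 = 0.85 nm

0.85 nm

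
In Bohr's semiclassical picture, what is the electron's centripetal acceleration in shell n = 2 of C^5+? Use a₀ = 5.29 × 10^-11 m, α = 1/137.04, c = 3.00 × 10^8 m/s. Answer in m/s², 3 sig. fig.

1.22 × 10^24 m/s²

r = n²a₀/Z = 3.53 × 10^-11 m, v = Zαc/n = 6.57 × 10^6 m/s
a = v²/r = (6.57 × 10^6)² / 3.53 × 10^-11 = 1.22 × 10^24 m/s²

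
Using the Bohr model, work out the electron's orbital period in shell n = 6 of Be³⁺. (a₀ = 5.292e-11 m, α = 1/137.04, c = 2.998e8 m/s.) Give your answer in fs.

r = n²a₀/Z = 6²·5.292e-11/4 = 4.763e-10 m
v = Zαc/n = 4·0.007297·2.998e8/6 = 1.458e6 m/s
T = 2πr/v = 2.052e-15 s = 2.052 fs

2.052 fs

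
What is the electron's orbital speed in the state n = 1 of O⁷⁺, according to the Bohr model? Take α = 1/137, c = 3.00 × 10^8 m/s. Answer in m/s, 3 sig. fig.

1.75 × 10^7 m/s

v_n = Zαc/n = 8 × 0.00730 × 3.00 × 10^8 / 1
    = 1.75 × 10^7 m/s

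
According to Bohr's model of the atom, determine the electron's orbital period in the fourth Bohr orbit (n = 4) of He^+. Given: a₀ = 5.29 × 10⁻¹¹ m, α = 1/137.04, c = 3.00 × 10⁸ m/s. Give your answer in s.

r = n²a₀/Z = 4²·5.29 × 10⁻¹¹/2 = 4.23 × 10⁻¹⁰ m
v = Zαc/n = 2·0.00730·3.00 × 10⁸/4 = 1.09 × 10⁶ m/s
T = 2πr/v = 2.43 × 10⁻¹⁵ s

2.43 × 10⁻¹⁵ s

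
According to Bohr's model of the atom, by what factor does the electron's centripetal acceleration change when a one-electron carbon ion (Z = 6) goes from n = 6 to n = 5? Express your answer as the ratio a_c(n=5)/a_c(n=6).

a_c ∝ Z^3 · n^-4; with Z fixed, a_c ∝ n^-4.
a_c(n=5)/a_c(n=6) = (5/6)^-4 = 1296/625

1296/625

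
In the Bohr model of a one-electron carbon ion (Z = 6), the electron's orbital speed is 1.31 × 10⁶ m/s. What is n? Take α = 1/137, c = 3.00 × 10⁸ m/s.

10

v_n = Zαc/n ⇒ n = Zαc/v = 6 × 0.00730 × 3.00 × 10⁸ / 1.31 × 10⁶ ≈ 10.03
n = 10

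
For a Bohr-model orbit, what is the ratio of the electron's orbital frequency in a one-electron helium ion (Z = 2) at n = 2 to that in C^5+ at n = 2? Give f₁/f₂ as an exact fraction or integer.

1/9

f ∝ Z^2 · n^-3
f₁/f₂ = (2/6)^2 · (2/2)^-3 = 1/9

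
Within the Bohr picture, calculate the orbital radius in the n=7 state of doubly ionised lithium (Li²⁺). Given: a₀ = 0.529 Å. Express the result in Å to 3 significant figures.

r_n = n²a₀/Z = 7² × 0.529 / 3
    = 49 × 0.529 / 3 = 8.64 Å

8.64 Å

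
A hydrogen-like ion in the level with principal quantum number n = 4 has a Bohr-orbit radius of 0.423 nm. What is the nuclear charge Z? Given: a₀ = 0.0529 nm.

2

r_n = n²a₀/Z ⇒ Z = n²a₀/r = 4² × 0.0529 / 0.423 ≈ 2.00
Z = 2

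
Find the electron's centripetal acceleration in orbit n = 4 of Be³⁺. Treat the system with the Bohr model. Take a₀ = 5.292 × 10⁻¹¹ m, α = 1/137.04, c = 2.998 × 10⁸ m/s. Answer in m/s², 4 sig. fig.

r = n²a₀/Z = 2.117 × 10⁻¹⁰ m, v = Zαc/n = 2.188 × 10⁶ m/s
a = v²/r = (2.188 × 10⁶)² / 2.117 × 10⁻¹⁰ = 2.261 × 10²² m/s²

2.261 × 10²² m/s²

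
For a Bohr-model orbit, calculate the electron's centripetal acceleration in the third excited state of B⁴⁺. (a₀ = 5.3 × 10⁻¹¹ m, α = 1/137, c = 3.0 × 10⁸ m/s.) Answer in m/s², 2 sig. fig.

r = n²a₀/Z = 1.7 × 10⁻¹⁰ m, v = Zαc/n = 2.7 × 10⁶ m/s
a = v²/r = (2.7 × 10⁶)² / 1.7 × 10⁻¹⁰ = 4.4 × 10²² m/s²

4.4 × 10²² m/s²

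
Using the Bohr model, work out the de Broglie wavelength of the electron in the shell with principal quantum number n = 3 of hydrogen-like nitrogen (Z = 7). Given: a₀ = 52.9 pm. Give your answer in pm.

The Bohr quantisation condition is nλ = 2πr_n.
r_n = n²a₀/Z = 68.0 pm
λ = 2πr_n/n = 2π·68.0/3 = 142 pm

142 pm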